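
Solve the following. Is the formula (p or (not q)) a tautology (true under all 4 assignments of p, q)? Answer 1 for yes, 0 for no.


Check all 4 assignments:
p=0, q=0: 1
p=0, q=1: 0
p=1, q=0: 1
p=1, q=1: 1
Satisfying count = 3/4.
Tautology iff count = 4: no.

0


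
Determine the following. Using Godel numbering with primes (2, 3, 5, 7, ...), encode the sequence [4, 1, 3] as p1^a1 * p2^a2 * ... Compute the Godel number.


Encode each element as an exponent of the corresponding prime:
  2^4 = 16
  3^1 = 3
  5^3 = 125
Product = 16 * 3 * 125 = 6000

6000


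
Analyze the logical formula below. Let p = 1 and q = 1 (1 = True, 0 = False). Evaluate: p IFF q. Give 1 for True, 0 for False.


p = 1, q = 1
Operation: p IFF q
Evaluate: 1 IFF 1 = 1

1


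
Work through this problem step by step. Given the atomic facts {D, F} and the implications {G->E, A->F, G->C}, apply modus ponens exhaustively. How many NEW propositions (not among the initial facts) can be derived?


Initial facts: {D, F}
Apply modus ponens to closure:
  (no implication fires)
Final known: {D, F}
New propositions: {(none)}
Count = 0

0


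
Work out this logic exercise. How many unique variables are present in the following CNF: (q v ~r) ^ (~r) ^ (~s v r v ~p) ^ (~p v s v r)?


Identify each variable that appears in the formula.
Variables found: p, q, r, s
Count = 4

4


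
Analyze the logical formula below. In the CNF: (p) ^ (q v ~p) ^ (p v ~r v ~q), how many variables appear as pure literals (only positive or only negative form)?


Check each variable for pure literal status:
p: mixed (not pure)
q: mixed (not pure)
r: pure negative
Pure literal count = 1

1


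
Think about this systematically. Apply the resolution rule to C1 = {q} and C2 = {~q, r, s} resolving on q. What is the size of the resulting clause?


Remove q from C1 and ~q from C2.
C1 remainder: {}
C2 remainder: {r, s}
Union (resolvent): {r, s}
Resolvent has 2 literal(s).

2


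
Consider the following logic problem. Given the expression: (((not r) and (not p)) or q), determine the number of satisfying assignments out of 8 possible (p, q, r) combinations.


Check all 8 assignments:
p=0, q=0, r=0: 1
p=0, q=0, r=1: 0
p=0, q=1, r=0: 1
p=0, q=1, r=1: 1
p=1, q=0, r=0: 0
p=1, q=0, r=1: 0
p=1, q=1, r=0: 1
p=1, q=1, r=1: 1
Count of True = 5

5


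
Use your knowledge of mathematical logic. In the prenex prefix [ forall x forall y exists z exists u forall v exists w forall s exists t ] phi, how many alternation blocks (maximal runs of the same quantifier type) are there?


Quantifier-type sequence: A A E E A E A E  (A=forall, E=exists)
Group into maximal same-type runs:
  Ax2 | Ex2 | Ax1 | Ex1 | Ax1 | Ex1
Number of blocks = 6

6


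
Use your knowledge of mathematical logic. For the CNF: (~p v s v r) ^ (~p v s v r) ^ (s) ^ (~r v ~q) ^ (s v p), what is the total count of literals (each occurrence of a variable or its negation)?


Counting literals in each clause:
Clause 1: 3 literal(s)
Clause 2: 3 literal(s)
Clause 3: 1 literal(s)
Clause 4: 2 literal(s)
Clause 5: 2 literal(s)
Total = 11

11


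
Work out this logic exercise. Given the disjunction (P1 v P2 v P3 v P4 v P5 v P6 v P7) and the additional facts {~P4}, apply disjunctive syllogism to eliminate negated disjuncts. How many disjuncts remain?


Original disjuncts (7): P1, P2, P3, P4, P5, P6, P7
Negated (eliminate): ~P4
Remaining disjuncts: P1, P2, P3, P5, P6, P7
Count = 7 - 1 = 6

6


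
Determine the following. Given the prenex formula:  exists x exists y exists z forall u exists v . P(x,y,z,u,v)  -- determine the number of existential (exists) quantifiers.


Quantifier prefix: exists x exists y exists z forall u exists v
Mark each quantifier type:
  E E E U E
Universal count = 1, Existential count = 4
Asked for existential (exists) quantifiers: 4

4


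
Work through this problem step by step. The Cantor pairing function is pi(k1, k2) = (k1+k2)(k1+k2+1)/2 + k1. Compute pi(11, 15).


k1 + k2 = 26
(k1+k2)(k1+k2+1)/2 = 26 * 27 / 2 = 351
pi = 351 + 11 = 362

362


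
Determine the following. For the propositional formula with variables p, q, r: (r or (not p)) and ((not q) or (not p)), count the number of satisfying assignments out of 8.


Evaluate all 8 assignments for p, q, r:
p=0, q=0, r=0: 1
p=0, q=0, r=1: 1
p=0, q=1, r=0: 1
p=0, q=1, r=1: 1
p=1, q=0, r=0: 0
p=1, q=0, r=1: 1
p=1, q=1, r=0: 0
p=1, q=1, r=1: 0
Satisfying count = 5

5


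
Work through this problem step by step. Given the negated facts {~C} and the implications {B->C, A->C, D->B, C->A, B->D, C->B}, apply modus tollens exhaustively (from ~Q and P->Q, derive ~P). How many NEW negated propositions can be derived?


Initial negated facts: {~C}
Apply modus tollens to closure:
  ~C and B->C  =>  ~B
  ~C and A->C  =>  ~A
  ~B and D->B  =>  ~D
Final negated: {~A, ~B, ~C, ~D}
New negations: {~A, ~B, ~D}
Count = 3

3


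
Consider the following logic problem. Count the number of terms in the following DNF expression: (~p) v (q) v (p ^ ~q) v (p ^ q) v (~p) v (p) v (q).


A DNF formula is a disjunction of terms (conjunctions).
Terms are separated by v.
Counting the disjuncts: 7 terms.

7


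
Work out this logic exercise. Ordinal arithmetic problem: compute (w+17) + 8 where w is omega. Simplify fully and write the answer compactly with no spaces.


Compute (w+17) + 8.
Ordinal + is associative but NOT commutative; for finite n>0, n + w = w but w + n stays w+n.
By associativity: (w+17) + 8 = w + (17+8) = w+25.
Result = w+25

w+25


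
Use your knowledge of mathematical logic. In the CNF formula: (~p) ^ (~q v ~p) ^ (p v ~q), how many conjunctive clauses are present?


A CNF formula is a conjunction of clauses.
Clauses are separated by ^.
Counting the conjuncts: 3 clauses.

3


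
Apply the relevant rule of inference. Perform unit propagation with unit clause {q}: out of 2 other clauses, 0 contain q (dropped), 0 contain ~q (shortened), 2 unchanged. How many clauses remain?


Satisfied (removed): 0
Shortened (remain): 0
Unchanged (remain): 2
Remaining = 0 + 2 = 2

2


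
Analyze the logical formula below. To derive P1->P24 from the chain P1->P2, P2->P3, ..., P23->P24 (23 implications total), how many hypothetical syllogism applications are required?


With 23 implications in a chain connecting 24 propositions:
P1->P2, P2->P3, ..., P23->P24
Steps needed = (number of implications) - 1 = 23 - 1 = 22

22


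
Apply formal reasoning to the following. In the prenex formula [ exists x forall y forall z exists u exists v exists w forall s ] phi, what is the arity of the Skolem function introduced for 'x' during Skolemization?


Quantifier prefix: exists x forall y forall z exists u exists v exists w forall s
'x' is existentially quantified at position 1.
No universal quantifiers precede it.
Skolem function arity = 0 (a Skolem constant)

0


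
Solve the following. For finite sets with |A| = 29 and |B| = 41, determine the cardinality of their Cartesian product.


The Cartesian product A x B contains all ordered pairs (a, b).
|A x B| = |A| * |B| = 29 * 41 = 1189

1189


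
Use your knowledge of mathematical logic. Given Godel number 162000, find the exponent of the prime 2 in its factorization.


Factorize 162000 by dividing by 2 repeatedly.
Division steps: 2 divides 162000 exactly 4 time(s).
Exponent of 2 = 4

4


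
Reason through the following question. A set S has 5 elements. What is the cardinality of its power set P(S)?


The power set of a set with n elements has 2^n elements.
|P(S)| = 2^5 = 32

32


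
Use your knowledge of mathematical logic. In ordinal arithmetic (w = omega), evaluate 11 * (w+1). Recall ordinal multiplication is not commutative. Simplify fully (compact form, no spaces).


Compute 11 * (w+1).
Ordinal * is associative and left-distributive over +, but NOT commutative; for finite n>1, n*w = w but w*n stays w*n.
By left-distributivity: 11 * (w+1) = 11*w + 11*1 = w + 11 = w+11.
Result = w+11

w+11


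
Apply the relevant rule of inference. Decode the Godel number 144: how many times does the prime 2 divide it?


Factorize 144 by dividing by 2 repeatedly.
Division steps: 2 divides 144 exactly 4 time(s).
Exponent of 2 = 4

4


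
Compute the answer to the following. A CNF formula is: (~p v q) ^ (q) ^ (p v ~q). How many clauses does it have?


A CNF formula is a conjunction of clauses.
Clauses are separated by ^.
Counting the conjuncts: 3 clauses.

3


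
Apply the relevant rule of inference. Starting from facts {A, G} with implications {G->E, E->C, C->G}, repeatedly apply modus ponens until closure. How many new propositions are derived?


Initial facts: {A, G}
Apply modus ponens to closure:
  G and G->E  =>  E
  E and E->C  =>  C
Final known: {A, C, E, G}
New propositions: {C, E}
Count = 2

2


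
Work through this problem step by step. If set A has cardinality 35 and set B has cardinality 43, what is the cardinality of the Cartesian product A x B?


The Cartesian product A x B contains all ordered pairs (a, b).
|A x B| = |A| * |B| = 35 * 43 = 1505

1505


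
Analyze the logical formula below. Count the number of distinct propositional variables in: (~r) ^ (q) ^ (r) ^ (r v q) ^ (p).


Identify each variable that appears in the formula.
Variables found: p, q, r
Count = 3

3


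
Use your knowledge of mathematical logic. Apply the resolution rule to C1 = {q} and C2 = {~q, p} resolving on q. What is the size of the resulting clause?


Remove q from C1 and ~q from C2.
C1 remainder: {}
C2 remainder: {p}
Union (resolvent): {p}
Resolvent has 1 literal(s).

1


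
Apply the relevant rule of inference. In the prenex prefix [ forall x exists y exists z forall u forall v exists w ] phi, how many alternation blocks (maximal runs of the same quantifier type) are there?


Quantifier-type sequence: A E E A A E  (A=forall, E=exists)
Group into maximal same-type runs:
  Ax1 | Ex2 | Ax2 | Ex1
Number of blocks = 4

4


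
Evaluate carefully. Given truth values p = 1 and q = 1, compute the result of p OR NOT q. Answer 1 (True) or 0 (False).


p = 1, q = 1
Operation: p OR NOT q
Evaluate: 1 OR NOT 1 = 1

1


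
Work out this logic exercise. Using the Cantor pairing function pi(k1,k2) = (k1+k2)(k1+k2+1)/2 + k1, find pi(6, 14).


k1 + k2 = 20
(k1+k2)(k1+k2+1)/2 = 20 * 21 / 2 = 210
pi = 210 + 6 = 216

216


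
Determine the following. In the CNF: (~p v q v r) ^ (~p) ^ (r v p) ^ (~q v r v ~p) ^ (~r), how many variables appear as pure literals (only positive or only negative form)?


Check each variable for pure literal status:
p: mixed (not pure)
q: mixed (not pure)
r: mixed (not pure)
Pure literal count = 0

0


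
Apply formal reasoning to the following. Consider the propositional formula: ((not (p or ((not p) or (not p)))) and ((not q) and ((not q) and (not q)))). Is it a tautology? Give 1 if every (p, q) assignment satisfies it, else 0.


Check all 4 assignments:
p=0, q=0: 0
p=0, q=1: 0
p=1, q=0: 0
p=1, q=1: 0
Satisfying count = 0/4.
Tautology iff count = 4: no.

0


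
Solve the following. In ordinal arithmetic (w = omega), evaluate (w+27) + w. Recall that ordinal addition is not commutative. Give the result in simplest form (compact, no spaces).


Compute (w+27) + w.
Ordinal + is associative but NOT commutative; for finite n>0, n + w = w but w + n stays w+n.
(w+27) + w = w + (27+w) = w + w = w*2 (the finite tail 27 is absorbed by the right w).
Result = w*2

w*2


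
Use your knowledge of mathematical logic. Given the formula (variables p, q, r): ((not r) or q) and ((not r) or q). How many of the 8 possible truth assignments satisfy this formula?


Evaluate all 8 assignments for p, q, r:
p=0, q=0, r=0: 1
p=0, q=0, r=1: 0
p=0, q=1, r=0: 1
p=0, q=1, r=1: 1
p=1, q=0, r=0: 1
p=1, q=0, r=1: 0
p=1, q=1, r=0: 1
p=1, q=1, r=1: 1
Satisfying count = 6

6


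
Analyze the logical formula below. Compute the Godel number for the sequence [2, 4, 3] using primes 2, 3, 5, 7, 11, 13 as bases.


Encode each element as an exponent of the corresponding prime:
  2^2 = 4
  3^4 = 81
  5^3 = 125
Product = 4 * 81 * 125 = 40500

40500


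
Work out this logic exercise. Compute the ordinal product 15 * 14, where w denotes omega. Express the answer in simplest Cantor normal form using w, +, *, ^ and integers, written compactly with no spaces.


Compute 15 * 14.
Ordinal * is associative and left-distributive over +, but NOT commutative; for finite n>1, n*w = w but w*n stays w*n.
Both finite; ordinal * agrees with natural *: 15 * 14 = 210.
Result = 210

210


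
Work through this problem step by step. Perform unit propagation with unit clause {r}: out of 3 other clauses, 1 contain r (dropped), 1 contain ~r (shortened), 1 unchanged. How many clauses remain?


Satisfied (removed): 1
Shortened (remain): 1
Unchanged (remain): 1
Remaining = 1 + 1 = 2

2


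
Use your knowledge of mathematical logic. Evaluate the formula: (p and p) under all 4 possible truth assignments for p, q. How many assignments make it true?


Check all 4 assignments:
p=0, q=0: 0
p=0, q=1: 0
p=1, q=0: 1
p=1, q=1: 1
Count of True = 2

2


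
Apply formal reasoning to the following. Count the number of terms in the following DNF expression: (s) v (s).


A DNF formula is a disjunction of terms (conjunctions).
Terms are separated by v.
Counting the disjuncts: 2 terms.

2


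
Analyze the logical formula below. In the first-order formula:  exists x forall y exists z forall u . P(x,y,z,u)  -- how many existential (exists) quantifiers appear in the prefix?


Quantifier prefix: exists x forall y exists z forall u
Mark each quantifier type:
  E U E U
Universal count = 2, Existential count = 2
Asked for existential (exists) quantifiers: 2

2


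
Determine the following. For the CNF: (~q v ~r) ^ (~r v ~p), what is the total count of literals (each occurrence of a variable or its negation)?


Counting literals in each clause:
Clause 1: 2 literal(s)
Clause 2: 2 literal(s)
Total = 4

4


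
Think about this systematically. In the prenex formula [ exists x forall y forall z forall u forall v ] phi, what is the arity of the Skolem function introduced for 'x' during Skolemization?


Quantifier prefix: exists x forall y forall z forall u forall v
'x' is existentially quantified at position 1.
No universal quantifiers precede it.
Skolem function arity = 0 (a Skolem constant)

0


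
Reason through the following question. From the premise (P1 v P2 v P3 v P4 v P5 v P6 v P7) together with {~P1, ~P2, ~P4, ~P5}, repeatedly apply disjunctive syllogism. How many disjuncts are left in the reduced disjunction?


Original disjuncts (7): P1, P2, P3, P4, P5, P6, P7
Negated (eliminate): ~P1, ~P2, ~P4, ~P5
Remaining disjuncts: P3, P6, P7
Count = 7 - 4 = 3

3


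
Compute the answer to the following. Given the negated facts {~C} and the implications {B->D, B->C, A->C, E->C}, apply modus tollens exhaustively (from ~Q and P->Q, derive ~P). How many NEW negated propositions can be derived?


Initial negated facts: {~C}
Apply modus tollens to closure:
  ~C and B->C  =>  ~B
  ~C and A->C  =>  ~A
  ~C and E->C  =>  ~E
Final negated: {~A, ~B, ~C, ~E}
New negations: {~A, ~B, ~E}
Count = 3

3


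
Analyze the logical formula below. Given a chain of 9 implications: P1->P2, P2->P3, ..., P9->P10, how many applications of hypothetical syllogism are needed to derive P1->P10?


With 9 implications in a chain connecting 10 propositions:
P1->P2, P2->P3, ..., P9->P10
Steps needed = (number of implications) - 1 = 9 - 1 = 8

8


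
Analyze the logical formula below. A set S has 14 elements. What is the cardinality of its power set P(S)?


The power set of a set with n elements has 2^n elements.
|P(S)| = 2^14 = 16384

16384


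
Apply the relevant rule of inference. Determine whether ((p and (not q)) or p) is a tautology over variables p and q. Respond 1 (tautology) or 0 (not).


Check all 4 assignments:
p=0, q=0: 0
p=0, q=1: 0
p=1, q=0: 1
p=1, q=1: 1
Satisfying count = 2/4.
Tautology iff count = 4: no.

0


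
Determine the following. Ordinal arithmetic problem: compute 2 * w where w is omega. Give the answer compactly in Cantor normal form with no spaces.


Compute 2 * w.
Ordinal * is associative and left-distributive over +, but NOT commutative; for finite n>1, n*w = w but w*n stays w*n.
For finite n>0, n * w = sup{n*k : k<w} = w. So 2 * w = w.
Result = w

w


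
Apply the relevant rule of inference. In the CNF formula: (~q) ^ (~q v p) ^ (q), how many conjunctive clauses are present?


A CNF formula is a conjunction of clauses.
Clauses are separated by ^.
Counting the conjuncts: 3 clauses.

3


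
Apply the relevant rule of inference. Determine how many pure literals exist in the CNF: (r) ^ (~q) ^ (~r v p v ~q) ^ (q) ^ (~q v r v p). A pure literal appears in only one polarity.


Check each variable for pure literal status:
p: pure positive
q: mixed (not pure)
r: mixed (not pure)
Pure literal count = 1

1


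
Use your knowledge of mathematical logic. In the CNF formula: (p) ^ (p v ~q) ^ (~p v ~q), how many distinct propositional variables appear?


Identify each variable that appears in the formula.
Variables found: p, q
Count = 2

2


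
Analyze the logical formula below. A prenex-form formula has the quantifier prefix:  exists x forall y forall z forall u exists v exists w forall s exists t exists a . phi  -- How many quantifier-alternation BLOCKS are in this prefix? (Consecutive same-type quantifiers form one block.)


Quantifier-type sequence: E A A A E E A E E  (A=forall, E=exists)
Group into maximal same-type runs:
  Ex1 | Ax3 | Ex2 | Ax1 | Ex2
Number of blocks = 5

5


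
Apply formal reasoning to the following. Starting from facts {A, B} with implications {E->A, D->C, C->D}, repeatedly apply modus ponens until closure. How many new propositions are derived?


Initial facts: {A, B}
Apply modus ponens to closure:
  (no implication fires)
Final known: {A, B}
New propositions: {(none)}
Count = 0

0


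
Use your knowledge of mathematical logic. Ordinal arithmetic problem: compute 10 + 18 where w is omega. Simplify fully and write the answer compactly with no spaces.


Compute 10 + 18.
Ordinal + is associative but NOT commutative; for finite n>0, n + w = w but w + n stays w+n.
Both operands finite; ordinal + agrees with natural +: 10 + 18 = 28.
Result = 28

28


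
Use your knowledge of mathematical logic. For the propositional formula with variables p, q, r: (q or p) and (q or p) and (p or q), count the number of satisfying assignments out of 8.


Evaluate all 8 assignments for p, q, r:
p=0, q=0, r=0: 0
p=0, q=0, r=1: 0
p=0, q=1, r=0: 1
p=0, q=1, r=1: 1
p=1, q=0, r=0: 1
p=1, q=0, r=1: 1
p=1, q=1, r=0: 1
p=1, q=1, r=1: 1
Satisfying count = 6

6


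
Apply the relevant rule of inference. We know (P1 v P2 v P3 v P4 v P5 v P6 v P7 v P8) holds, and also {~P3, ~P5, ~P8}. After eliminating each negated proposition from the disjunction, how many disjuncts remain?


Original disjuncts (8): P1, P2, P3, P4, P5, P6, P7, P8
Negated (eliminate): ~P3, ~P5, ~P8
Remaining disjuncts: P1, P2, P4, P6, P7
Count = 8 - 3 = 5

5


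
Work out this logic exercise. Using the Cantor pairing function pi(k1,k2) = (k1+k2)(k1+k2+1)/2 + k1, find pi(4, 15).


k1 + k2 = 19
(k1+k2)(k1+k2+1)/2 = 19 * 20 / 2 = 190
pi = 190 + 4 = 194

194


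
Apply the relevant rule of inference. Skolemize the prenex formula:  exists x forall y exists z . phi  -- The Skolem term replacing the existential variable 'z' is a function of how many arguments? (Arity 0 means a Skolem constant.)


Quantifier prefix: exists x forall y exists z
'z' is existentially quantified at position 3.
Universal variables preceding it: y
Skolem function arity = 1

1


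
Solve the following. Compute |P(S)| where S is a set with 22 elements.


The power set of a set with n elements has 2^n elements.
|P(S)| = 2^22 = 4194304

4194304


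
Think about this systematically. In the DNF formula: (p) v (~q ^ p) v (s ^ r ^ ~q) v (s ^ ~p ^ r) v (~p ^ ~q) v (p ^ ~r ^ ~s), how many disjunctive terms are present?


A DNF formula is a disjunction of terms (conjunctions).
Terms are separated by v.
Counting the disjuncts: 6 terms.

6


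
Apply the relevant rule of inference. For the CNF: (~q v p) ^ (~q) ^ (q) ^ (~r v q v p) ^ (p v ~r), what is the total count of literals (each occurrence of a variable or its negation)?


Counting literals in each clause:
Clause 1: 2 literal(s)
Clause 2: 1 literal(s)
Clause 3: 1 literal(s)
Clause 4: 3 literal(s)
Clause 5: 2 literal(s)
Total = 9

9


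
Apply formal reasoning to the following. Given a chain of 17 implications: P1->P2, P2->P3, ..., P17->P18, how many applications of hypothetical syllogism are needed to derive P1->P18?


With 17 implications in a chain connecting 18 propositions:
P1->P2, P2->P3, ..., P17->P18
Steps needed = (number of implications) - 1 = 17 - 1 = 16

16


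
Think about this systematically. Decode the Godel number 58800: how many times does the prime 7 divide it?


Factorize 58800 by dividing by 7 repeatedly.
Division steps: 7 divides 58800 exactly 2 time(s).
Exponent of 7 = 2

2


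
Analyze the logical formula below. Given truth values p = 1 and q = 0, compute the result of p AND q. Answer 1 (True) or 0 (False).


p = 1, q = 0
Operation: p AND q
Evaluate: 1 AND 0 = 0

0


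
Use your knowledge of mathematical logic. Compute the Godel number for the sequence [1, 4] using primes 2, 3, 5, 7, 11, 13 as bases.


Encode each element as an exponent of the corresponding prime:
  2^1 = 2
  3^4 = 81
Product = 2 * 81 = 162

162


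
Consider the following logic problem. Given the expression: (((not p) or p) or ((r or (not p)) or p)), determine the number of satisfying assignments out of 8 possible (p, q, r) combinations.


Check all 8 assignments:
p=0, q=0, r=0: 1
p=0, q=0, r=1: 1
p=0, q=1, r=0: 1
p=0, q=1, r=1: 1
p=1, q=0, r=0: 1
p=1, q=0, r=1: 1
p=1, q=1, r=0: 1
p=1, q=1, r=1: 1
Count of True = 8

8


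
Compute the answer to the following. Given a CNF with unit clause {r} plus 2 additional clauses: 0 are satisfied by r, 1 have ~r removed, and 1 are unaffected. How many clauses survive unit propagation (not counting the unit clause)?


Satisfied (removed): 0
Shortened (remain): 1
Unchanged (remain): 1
Remaining = 1 + 1 = 2

2


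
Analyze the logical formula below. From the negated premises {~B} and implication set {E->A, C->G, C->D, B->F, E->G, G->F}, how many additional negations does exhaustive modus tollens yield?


Initial negated facts: {~B}
Apply modus tollens to closure:
  (no implication fires)
Final negated: {~B}
New negations: {(none)}
Count = 0

0


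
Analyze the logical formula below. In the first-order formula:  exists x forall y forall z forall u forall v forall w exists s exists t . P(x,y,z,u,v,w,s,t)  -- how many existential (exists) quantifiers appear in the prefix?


Quantifier prefix: exists x forall y forall z forall u forall v forall w exists s exists t
Mark each quantifier type:
  E U U U U U E E
Universal count = 5, Existential count = 3
Asked for existential (exists) quantifiers: 3

3


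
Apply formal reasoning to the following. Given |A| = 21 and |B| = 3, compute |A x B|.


The Cartesian product A x B contains all ordered pairs (a, b).
|A x B| = |A| * |B| = 21 * 3 = 63

63


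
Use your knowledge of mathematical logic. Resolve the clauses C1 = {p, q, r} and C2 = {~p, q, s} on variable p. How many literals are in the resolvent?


Remove p from C1 and ~p from C2.
C1 remainder: {q, r}
C2 remainder: {q, s}
Union (resolvent): {q, r, s}
Resolvent has 3 literal(s).

3


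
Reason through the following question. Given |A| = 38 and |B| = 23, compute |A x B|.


The Cartesian product A x B contains all ordered pairs (a, b).
|A x B| = |A| * |B| = 38 * 23 = 874

874


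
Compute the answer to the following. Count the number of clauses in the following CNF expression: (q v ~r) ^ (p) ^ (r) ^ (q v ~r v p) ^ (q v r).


A CNF formula is a conjunction of clauses.
Clauses are separated by ^.
Counting the conjuncts: 5 clauses.

5


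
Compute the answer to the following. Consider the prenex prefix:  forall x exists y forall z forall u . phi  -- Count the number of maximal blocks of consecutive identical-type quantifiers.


Quantifier-type sequence: A E A A  (A=forall, E=exists)
Group into maximal same-type runs:
  Ax1 | Ex1 | Ax2
Number of blocks = 3

3


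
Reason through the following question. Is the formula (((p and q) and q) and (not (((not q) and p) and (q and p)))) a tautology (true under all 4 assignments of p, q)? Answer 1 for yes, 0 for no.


Check all 4 assignments:
p=0, q=0: 0
p=0, q=1: 0
p=1, q=0: 0
p=1, q=1: 1
Satisfying count = 1/4.
Tautology iff count = 4: no.

0


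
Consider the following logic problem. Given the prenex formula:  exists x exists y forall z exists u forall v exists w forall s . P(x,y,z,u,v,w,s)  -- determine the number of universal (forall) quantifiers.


Quantifier prefix: exists x exists y forall z exists u forall v exists w forall s
Mark each quantifier type:
  E E U E U E U
Universal count = 3, Existential count = 4
Asked for universal (forall) quantifiers: 3

3


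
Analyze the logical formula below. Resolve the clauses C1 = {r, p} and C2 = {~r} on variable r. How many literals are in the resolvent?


Remove r from C1 and ~r from C2.
C1 remainder: {p}
C2 remainder: {}
Union (resolvent): {p}
Resolvent has 1 literal(s).

1


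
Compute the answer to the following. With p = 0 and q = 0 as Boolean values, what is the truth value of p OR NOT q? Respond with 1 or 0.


p = 0, q = 0
Operation: p OR NOT q
Evaluate: 0 OR NOT 0 = 1

1


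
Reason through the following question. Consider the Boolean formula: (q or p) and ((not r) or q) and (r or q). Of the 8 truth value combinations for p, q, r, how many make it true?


Evaluate all 8 assignments for p, q, r:
p=0, q=0, r=0: 0
p=0, q=0, r=1: 0
p=0, q=1, r=0: 1
p=0, q=1, r=1: 1
p=1, q=0, r=0: 0
p=1, q=0, r=1: 0
p=1, q=1, r=0: 1
p=1, q=1, r=1: 1
Satisfying count = 4

4


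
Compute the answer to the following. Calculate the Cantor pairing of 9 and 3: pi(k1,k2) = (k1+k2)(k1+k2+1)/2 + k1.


k1 + k2 = 12
(k1+k2)(k1+k2+1)/2 = 12 * 13 / 2 = 78
pi = 78 + 9 = 87

87


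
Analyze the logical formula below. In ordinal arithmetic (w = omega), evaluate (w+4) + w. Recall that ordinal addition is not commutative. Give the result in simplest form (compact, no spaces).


Compute (w+4) + w.
Ordinal + is associative but NOT commutative; for finite n>0, n + w = w but w + n stays w+n.
(w+4) + w = w + (4+w) = w + w = w*2 (the finite tail 4 is absorbed by the right w).
Result = w*2

w*2


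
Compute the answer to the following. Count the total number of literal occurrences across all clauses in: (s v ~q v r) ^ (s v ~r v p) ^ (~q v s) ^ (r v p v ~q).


Counting literals in each clause:
Clause 1: 3 literal(s)
Clause 2: 3 literal(s)
Clause 3: 2 literal(s)
Clause 4: 3 literal(s)
Total = 11

11


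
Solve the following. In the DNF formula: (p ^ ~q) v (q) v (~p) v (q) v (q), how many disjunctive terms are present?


A DNF formula is a disjunction of terms (conjunctions).
Terms are separated by v.
Counting the disjuncts: 5 terms.

5


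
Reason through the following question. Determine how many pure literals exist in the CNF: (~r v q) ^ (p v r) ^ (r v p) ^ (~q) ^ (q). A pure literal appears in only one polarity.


Check each variable for pure literal status:
p: pure positive
q: mixed (not pure)
r: mixed (not pure)
Pure literal count = 1

1


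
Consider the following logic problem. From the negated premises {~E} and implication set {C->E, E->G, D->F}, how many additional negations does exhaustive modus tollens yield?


Initial negated facts: {~E}
Apply modus tollens to closure:
  ~E and C->E  =>  ~C
Final negated: {~C, ~E}
New negations: {~C}
Count = 1

1


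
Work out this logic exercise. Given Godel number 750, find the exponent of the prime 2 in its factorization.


Factorize 750 by dividing by 2 repeatedly.
Division steps: 2 divides 750 exactly 1 time(s).
Exponent of 2 = 1

1


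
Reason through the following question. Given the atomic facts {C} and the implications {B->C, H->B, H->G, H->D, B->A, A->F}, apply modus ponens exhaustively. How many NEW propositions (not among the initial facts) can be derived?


Initial facts: {C}
Apply modus ponens to closure:
  (no implication fires)
Final known: {C}
New propositions: {(none)}
Count = 0

0


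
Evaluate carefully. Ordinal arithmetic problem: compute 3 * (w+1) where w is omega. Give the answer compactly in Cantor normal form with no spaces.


Compute 3 * (w+1).
Ordinal * is associative and left-distributive over +, but NOT commutative; for finite n>1, n*w = w but w*n stays w*n.
By left-distributivity: 3 * (w+1) = 3*w + 3*1 = w + 3 = w+3.
Result = w+3

w+3


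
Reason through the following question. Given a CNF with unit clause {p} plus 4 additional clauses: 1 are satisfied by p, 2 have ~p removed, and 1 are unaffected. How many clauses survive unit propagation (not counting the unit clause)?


Satisfied (removed): 1
Shortened (remain): 2
Unchanged (remain): 1
Remaining = 2 + 1 = 3

3


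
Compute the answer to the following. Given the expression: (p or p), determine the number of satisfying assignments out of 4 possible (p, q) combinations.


Check all 4 assignments:
p=0, q=0: 0
p=0, q=1: 0
p=1, q=0: 1
p=1, q=1: 1
Count of True = 2

2


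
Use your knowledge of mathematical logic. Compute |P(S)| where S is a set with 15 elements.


The power set of a set with n elements has 2^n elements.
|P(S)| = 2^15 = 32768

32768


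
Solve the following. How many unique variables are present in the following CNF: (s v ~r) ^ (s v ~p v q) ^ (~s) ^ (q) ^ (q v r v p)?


Identify each variable that appears in the formula.
Variables found: p, q, r, s
Count = 4

4


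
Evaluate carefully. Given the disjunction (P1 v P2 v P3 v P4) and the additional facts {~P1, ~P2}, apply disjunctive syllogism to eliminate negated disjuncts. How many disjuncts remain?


Original disjuncts (4): P1, P2, P3, P4
Negated (eliminate): ~P1, ~P2
Remaining disjuncts: P3, P4
Count = 4 - 2 = 2

2


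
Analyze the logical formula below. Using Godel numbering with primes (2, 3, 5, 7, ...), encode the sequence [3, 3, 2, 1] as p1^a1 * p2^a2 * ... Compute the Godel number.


Encode each element as an exponent of the corresponding prime:
  2^3 = 8
  3^3 = 27
  5^2 = 25
  7^1 = 7
Product = 8 * 27 * 25 * 7 = 37800

37800


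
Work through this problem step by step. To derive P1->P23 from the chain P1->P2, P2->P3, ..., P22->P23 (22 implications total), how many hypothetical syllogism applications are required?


With 22 implications in a chain connecting 23 propositions:
P1->P2, P2->P3, ..., P22->P23
Steps needed = (number of implications) - 1 = 22 - 1 = 21

21


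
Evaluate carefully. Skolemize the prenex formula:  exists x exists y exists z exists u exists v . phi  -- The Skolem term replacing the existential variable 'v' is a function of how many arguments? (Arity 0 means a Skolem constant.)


Quantifier prefix: exists x exists y exists z exists u exists v
'v' is existentially quantified at position 5.
No universal quantifiers precede it.
Skolem function arity = 0 (a Skolem constant)

0


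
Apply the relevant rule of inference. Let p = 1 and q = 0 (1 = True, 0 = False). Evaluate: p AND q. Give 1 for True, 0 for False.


p = 1, q = 0
Operation: p AND q
Evaluate: 1 AND 0 = 0

0


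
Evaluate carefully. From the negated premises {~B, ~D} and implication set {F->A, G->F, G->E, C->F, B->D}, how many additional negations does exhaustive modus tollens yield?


Initial negated facts: {~B, ~D}
Apply modus tollens to closure:
  (no implication fires)
Final negated: {~B, ~D}
New negations: {(none)}
Count = 0

0


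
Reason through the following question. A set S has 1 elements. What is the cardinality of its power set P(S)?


The power set of a set with n elements has 2^n elements.
|P(S)| = 2^1 = 2

2


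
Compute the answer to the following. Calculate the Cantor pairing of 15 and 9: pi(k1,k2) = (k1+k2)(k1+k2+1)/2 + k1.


k1 + k2 = 24
(k1+k2)(k1+k2+1)/2 = 24 * 25 / 2 = 300
pi = 300 + 15 = 315

315


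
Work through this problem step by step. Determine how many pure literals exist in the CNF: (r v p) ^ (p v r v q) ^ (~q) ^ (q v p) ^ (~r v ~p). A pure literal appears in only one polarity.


Check each variable for pure literal status:
p: mixed (not pure)
q: mixed (not pure)
r: mixed (not pure)
Pure literal count = 0

0


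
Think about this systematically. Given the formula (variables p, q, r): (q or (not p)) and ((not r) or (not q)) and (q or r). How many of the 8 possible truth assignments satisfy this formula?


Evaluate all 8 assignments for p, q, r:
p=0, q=0, r=0: 0
p=0, q=0, r=1: 1
p=0, q=1, r=0: 1
p=0, q=1, r=1: 0
p=1, q=0, r=0: 0
p=1, q=0, r=1: 0
p=1, q=1, r=0: 1
p=1, q=1, r=1: 0
Satisfying count = 3

3


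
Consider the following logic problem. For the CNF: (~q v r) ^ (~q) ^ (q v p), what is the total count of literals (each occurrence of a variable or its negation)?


Counting literals in each clause:
Clause 1: 2 literal(s)
Clause 2: 1 literal(s)
Clause 3: 2 literal(s)
Total = 5

5


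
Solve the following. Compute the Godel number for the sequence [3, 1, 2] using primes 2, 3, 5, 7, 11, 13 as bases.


Encode each element as an exponent of the corresponding prime:
  2^3 = 8
  3^1 = 3
  5^2 = 25
Product = 8 * 3 * 25 = 600

600


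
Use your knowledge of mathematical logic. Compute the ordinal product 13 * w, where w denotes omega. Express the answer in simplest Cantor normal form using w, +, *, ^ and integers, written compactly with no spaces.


Compute 13 * w.
Ordinal * is associative and left-distributive over +, but NOT commutative; for finite n>1, n*w = w but w*n stays w*n.
For finite n>0, n * w = sup{n*k : k<w} = w. So 13 * w = w.
Result = w

w


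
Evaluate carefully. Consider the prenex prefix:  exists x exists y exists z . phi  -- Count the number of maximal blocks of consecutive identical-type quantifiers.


Quantifier-type sequence: E E E  (A=forall, E=exists)
Group into maximal same-type runs:
  Ex3
Number of blocks = 1

1


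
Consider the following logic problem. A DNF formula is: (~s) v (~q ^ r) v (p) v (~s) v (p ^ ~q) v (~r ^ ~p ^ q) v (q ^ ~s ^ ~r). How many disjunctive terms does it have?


A DNF formula is a disjunction of terms (conjunctions).
Terms are separated by v.
Counting the disjuncts: 7 terms.

7


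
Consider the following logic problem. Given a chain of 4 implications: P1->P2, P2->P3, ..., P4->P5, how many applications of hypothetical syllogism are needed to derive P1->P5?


With 4 implications in a chain connecting 5 propositions:
P1->P2, P2->P3, ..., P4->P5
Steps needed = (number of implications) - 1 = 4 - 1 = 3

3


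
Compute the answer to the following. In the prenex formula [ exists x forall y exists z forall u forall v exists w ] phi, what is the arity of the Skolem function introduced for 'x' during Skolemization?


Quantifier prefix: exists x forall y exists z forall u forall v exists w
'x' is existentially quantified at position 1.
No universal quantifiers precede it.
Skolem function arity = 0 (a Skolem constant)

0


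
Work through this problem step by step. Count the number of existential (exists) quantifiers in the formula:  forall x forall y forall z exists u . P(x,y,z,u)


Quantifier prefix: forall x forall y forall z exists u
Mark each quantifier type:
  U U U E
Universal count = 3, Existential count = 1
Asked for existential (exists) quantifiers: 1

1


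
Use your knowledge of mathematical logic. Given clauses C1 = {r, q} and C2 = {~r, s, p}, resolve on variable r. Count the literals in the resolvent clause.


Remove r from C1 and ~r from C2.
C1 remainder: {q}
C2 remainder: {s, p}
Union (resolvent): {p, q, s}
Resolvent has 3 literal(s).

3


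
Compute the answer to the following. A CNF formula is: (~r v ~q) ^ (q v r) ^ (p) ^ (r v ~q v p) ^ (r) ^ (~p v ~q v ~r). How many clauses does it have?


A CNF formula is a conjunction of clauses.
Clauses are separated by ^.
Counting the conjuncts: 6 clauses.

6


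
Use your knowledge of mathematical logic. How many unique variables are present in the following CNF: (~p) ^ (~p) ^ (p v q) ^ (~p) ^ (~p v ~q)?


Identify each variable that appears in the formula.
Variables found: p, q
Count = 2

2


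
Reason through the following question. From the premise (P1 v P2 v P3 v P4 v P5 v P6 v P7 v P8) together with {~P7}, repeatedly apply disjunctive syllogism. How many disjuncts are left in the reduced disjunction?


Original disjuncts (8): P1, P2, P3, P4, P5, P6, P7, P8
Negated (eliminate): ~P7
Remaining disjuncts: P1, P2, P3, P4, P5, P6, P8
Count = 8 - 1 = 7

7


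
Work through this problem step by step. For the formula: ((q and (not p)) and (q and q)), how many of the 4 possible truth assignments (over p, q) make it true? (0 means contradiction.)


Check all 4 assignments:
p=0, q=0: 0
p=0, q=1: 1
p=1, q=0: 0
p=1, q=1: 0
Count of True = 1

1


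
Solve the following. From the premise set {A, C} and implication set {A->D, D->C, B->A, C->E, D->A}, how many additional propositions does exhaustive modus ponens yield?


Initial facts: {A, C}
Apply modus ponens to closure:
  A and A->D  =>  D
  C and C->E  =>  E
Final known: {A, C, D, E}
New propositions: {D, E}
Count = 2

2


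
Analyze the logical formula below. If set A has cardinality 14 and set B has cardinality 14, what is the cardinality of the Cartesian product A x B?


The Cartesian product A x B contains all ordered pairs (a, b).
|A x B| = |A| * |B| = 14 * 14 = 196

196


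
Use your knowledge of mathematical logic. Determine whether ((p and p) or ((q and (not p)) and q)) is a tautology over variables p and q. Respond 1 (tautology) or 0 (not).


Check all 4 assignments:
p=0, q=0: 0
p=0, q=1: 1
p=1, q=0: 1
p=1, q=1: 1
Satisfying count = 3/4.
Tautology iff count = 4: no.

0


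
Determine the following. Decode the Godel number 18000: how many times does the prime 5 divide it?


Factorize 18000 by dividing by 5 repeatedly.
Division steps: 5 divides 18000 exactly 3 time(s).
Exponent of 5 = 3

3


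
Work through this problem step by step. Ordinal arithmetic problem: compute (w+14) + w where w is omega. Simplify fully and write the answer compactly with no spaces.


Compute (w+14) + w.
Ordinal + is associative but NOT commutative; for finite n>0, n + w = w but w + n stays w+n.
(w+14) + w = w + (14+w) = w + w = w*2 (the finite tail 14 is absorbed by the right w).
Result = w*2

w*2


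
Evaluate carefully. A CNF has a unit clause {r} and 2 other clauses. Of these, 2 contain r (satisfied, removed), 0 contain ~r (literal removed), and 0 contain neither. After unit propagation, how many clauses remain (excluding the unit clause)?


Satisfied (removed): 2
Shortened (remain): 0
Unchanged (remain): 0
Remaining = 0 + 0 = 0

0


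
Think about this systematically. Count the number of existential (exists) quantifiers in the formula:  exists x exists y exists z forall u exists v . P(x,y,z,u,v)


Quantifier prefix: exists x exists y exists z forall u exists v
Mark each quantifier type:
  E E E U E
Universal count = 1, Existential count = 4
Asked for existential (exists) quantifiers: 4

4


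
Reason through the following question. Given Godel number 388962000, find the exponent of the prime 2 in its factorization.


Factorize 388962000 by dividing by 2 repeatedly.
Division steps: 2 divides 388962000 exactly 4 time(s).
Exponent of 2 = 4

4


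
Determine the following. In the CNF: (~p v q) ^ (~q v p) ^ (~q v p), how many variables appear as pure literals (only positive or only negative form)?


Check each variable for pure literal status:
p: mixed (not pure)
q: mixed (not pure)
r: absent (not pure)
Pure literal count = 0

0
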